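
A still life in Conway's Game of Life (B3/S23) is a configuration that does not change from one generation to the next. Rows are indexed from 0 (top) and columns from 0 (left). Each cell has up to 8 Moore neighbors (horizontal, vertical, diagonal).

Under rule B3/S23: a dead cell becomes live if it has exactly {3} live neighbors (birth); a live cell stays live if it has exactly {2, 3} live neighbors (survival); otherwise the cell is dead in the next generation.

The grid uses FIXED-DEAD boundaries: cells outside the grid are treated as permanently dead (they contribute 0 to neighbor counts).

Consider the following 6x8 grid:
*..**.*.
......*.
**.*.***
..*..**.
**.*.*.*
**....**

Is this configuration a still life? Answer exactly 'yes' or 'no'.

Compute generation 1 and compare to generation 0 (given above):
Generation 1:
.....*..
****....
.**.*..*
...*....
*...**.*
***...**
Cell (0,0) differs: gen0=1 vs gen1=0 -> NOT a still life.

Answer: no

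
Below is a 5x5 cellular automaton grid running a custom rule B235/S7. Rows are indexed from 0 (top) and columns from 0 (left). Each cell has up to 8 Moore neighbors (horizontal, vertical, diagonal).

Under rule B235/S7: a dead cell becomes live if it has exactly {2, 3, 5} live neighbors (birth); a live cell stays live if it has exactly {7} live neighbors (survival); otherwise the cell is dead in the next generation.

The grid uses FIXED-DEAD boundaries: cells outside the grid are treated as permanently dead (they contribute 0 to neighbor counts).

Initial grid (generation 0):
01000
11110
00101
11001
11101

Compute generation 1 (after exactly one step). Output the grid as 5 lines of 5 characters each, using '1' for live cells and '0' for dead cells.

Answer: 10010
00001
00010
00010
00010

Derivation:
Simulating step by step:
Generation 0 (given above): 14 live cells
Generation 1: 6 live cells
(generation 1 grid is the final answer)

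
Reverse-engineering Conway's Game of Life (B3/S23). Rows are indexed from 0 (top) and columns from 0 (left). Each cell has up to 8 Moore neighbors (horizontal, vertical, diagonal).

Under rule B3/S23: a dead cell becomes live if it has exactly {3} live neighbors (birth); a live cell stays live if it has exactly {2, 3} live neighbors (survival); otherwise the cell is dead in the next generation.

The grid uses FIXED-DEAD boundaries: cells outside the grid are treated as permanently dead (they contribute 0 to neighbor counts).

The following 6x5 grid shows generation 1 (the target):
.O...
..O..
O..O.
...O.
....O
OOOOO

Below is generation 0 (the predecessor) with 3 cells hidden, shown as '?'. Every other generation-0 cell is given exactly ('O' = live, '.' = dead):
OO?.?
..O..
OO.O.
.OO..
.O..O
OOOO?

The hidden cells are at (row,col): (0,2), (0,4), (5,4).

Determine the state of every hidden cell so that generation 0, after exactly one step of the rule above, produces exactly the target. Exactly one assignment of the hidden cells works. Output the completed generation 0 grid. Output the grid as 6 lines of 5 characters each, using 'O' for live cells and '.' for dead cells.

Hidden generation-0 cells (in order): (0,2), (0,4), (5,4).
A hidden cell only influences target cells in its own 3x3 neighborhood. Try each of the 2^3 = 8 assignments, step the completed generation 0 forward once under B3/S23, and compare with the target:
  (0,2)=. (0,4)=. (5,4)=. -> step gives (4,4)='.' but target has 'O' -> reject
  (0,2)=. (0,4)=. (5,4)=O -> step reproduces the target at every cell -> ACCEPT
  (0,2)=. (0,4)=O (5,4)=. -> step gives (1,3)='O' but target has '.' -> reject
  (0,2)=. (0,4)=O (5,4)=O -> step gives (1,3)='O' but target has '.' -> reject
  (0,2)=O (0,4)=. (5,4)=. -> step gives (0,2)='O' but target has '.' -> reject
  (0,2)=O (0,4)=. (5,4)=O -> step gives (0,2)='O' but target has '.' -> reject
  (0,2)=O (0,4)=O (5,4)=. -> step gives (0,2)='O' but target has '.' -> reject
  (0,2)=O (0,4)=O (5,4)=O -> step gives (0,2)='O' but target has '.' -> reject
Unique solution: (0,2)=dead, (0,4)=dead, (5,4)=live.
Check: live-neighbor counts of every cell in the completed generation 0:
12210
45321
24521
44432
45652
23332
Applying B3/S23 to generation 0 with these counts gives:
.O...
..O..
O..O.
...O.
....O
OOOOO
which matches the target exactly.

Answer: OO...
..O..
OO.O.
.OO..
.O..O
OOOOO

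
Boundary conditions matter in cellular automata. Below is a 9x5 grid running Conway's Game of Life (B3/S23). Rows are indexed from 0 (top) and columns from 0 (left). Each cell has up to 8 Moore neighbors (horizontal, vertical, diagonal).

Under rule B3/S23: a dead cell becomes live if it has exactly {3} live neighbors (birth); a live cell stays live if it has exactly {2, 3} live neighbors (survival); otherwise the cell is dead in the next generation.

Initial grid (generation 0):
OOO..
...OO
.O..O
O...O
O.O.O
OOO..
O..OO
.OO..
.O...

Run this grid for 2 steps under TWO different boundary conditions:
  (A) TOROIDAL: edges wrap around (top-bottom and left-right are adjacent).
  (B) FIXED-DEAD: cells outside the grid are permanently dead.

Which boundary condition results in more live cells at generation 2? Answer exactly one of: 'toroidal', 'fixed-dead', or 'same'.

Under TOROIDAL boundary, generation 2:
OOO..
.O...
.....
.....
.....
..O..
OO..O
O.O.O
.....
Population = 11

Under FIXED-DEAD boundary, generation 2:
.OOOO
.O..O
....O
.O.O.
O....
O.O..
O...O
O..O.
O..O.
Population = 18

Comparison: toroidal=11, fixed-dead=18 -> fixed-dead

Answer: fixed-dead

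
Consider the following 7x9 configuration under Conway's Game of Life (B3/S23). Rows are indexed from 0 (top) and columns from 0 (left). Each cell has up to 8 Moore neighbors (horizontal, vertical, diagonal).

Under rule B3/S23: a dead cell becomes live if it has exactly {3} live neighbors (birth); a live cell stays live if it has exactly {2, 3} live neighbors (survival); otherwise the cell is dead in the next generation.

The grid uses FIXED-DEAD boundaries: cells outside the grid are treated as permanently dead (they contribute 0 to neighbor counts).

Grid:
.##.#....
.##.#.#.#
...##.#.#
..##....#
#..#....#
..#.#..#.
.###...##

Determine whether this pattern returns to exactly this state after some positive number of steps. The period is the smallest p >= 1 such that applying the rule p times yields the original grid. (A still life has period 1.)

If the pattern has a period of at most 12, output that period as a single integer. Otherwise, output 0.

Simulating and comparing each generation to the original:
Gen 0 (original, given above): 26 live cells
Gen 1: 21 live cells, differs from original
Gen 2: 24 live cells, differs from original
Gen 3: 21 live cells, differs from original
Gen 4: 23 live cells, differs from original
Gen 5: 21 live cells, differs from original
Gen 6: 20 live cells, differs from original
Gen 7: 18 live cells, differs from original
Gen 8: 21 live cells, differs from original
Gen 9: 19 live cells, differs from original
Gen 10: 18 live cells, differs from original
Gen 11: 17 live cells, differs from original
Gen 12: 20 live cells, differs from original
No period found within 12 steps.

Answer: 0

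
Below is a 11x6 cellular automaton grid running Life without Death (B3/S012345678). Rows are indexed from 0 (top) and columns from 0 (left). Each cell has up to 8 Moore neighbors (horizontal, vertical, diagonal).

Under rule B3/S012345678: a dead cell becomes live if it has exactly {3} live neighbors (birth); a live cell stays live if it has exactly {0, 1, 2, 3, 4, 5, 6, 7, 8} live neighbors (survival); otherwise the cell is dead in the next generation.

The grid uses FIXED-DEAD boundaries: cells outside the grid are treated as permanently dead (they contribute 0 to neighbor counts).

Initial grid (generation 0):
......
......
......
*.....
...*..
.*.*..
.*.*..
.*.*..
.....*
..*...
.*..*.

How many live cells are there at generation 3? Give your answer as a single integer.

Simulating step by step:
Generation 0 (given above): 12 live cells
Generation 1: 18 live cells
......
......
......
*.....
..**..
.*.**.
**.**.
.*.**.
..*..*
..*...
.*..*.
Generation 2: 28 live cells
......
......
......
*.....
.****.
**.**.
**.***
**.***
.**.**
.***..
.*..*.
Generation 3: 34 live cells
......
......
......
****..
.****.
**.**.
**.***
**.***
.**.**
****.*
.*.**.
Population at generation 3: 34

Answer: 34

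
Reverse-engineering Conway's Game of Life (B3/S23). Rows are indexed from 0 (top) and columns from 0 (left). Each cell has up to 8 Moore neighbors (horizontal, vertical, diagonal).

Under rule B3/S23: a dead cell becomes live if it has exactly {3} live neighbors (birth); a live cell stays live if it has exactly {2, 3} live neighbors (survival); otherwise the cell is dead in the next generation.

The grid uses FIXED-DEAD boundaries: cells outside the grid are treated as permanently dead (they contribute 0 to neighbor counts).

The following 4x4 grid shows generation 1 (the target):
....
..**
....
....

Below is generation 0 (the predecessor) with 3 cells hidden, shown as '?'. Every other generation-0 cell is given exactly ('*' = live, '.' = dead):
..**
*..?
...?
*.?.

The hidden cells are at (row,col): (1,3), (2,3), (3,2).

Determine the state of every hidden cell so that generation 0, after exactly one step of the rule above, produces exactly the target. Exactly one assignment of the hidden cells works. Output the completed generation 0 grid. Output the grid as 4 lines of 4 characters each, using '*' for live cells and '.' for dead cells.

Answer: ..**
*...
...*
*...

Derivation:
Hidden generation-0 cells (in order): (1,3), (2,3), (3,2).
A hidden cell only influences target cells in its own 3x3 neighborhood. Try each of the 2^3 = 8 assignments, step the completed generation 0 forward once under B3/S23, and compare with the target:
  (1,3)=. (2,3)=. (3,2)=. -> step gives (1,2)='.' but target has '*' -> reject
  (1,3)=. (2,3)=. (3,2)=* -> step gives (1,2)='.' but target has '*' -> reject
  (1,3)=. (2,3)=* (3,2)=. -> step reproduces the target at every cell -> ACCEPT
  (1,3)=. (2,3)=* (3,2)=* -> step gives (2,1)='*' but target has '.' -> reject
  (1,3)=* (2,3)=. (3,2)=. -> step gives (0,2)='*' but target has '.' -> reject
  (1,3)=* (2,3)=. (3,2)=* -> step gives (0,2)='*' but target has '.' -> reject
  (1,3)=* (2,3)=* (3,2)=. -> step gives (0,2)='*' but target has '.' -> reject
  (1,3)=* (2,3)=* (3,2)=* -> step gives (0,2)='*' but target has '.' -> reject
Unique solution: (1,3)=dead, (2,3)=live, (3,2)=dead.
Check: live-neighbor counts of every cell in the completed generation 0:
1211
0233
2210
0111
Applying B3/S23 to generation 0 with these counts gives:
....
..**
....
....
which matches the target exactly.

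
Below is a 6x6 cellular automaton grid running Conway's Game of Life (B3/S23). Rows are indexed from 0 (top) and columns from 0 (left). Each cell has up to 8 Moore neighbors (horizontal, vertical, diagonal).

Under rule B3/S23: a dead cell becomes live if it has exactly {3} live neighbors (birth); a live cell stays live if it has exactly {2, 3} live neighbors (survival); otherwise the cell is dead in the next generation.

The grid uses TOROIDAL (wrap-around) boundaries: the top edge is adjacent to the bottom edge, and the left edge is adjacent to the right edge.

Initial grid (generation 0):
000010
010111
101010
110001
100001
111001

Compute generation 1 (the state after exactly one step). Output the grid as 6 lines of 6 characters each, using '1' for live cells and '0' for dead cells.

Simulating step by step:
Generation 0 (given above): 17 live cells
Generation 1: 9 live cells
(generation 1 grid is the final answer)

Answer: 000000
111000
001000
000010
001010
010010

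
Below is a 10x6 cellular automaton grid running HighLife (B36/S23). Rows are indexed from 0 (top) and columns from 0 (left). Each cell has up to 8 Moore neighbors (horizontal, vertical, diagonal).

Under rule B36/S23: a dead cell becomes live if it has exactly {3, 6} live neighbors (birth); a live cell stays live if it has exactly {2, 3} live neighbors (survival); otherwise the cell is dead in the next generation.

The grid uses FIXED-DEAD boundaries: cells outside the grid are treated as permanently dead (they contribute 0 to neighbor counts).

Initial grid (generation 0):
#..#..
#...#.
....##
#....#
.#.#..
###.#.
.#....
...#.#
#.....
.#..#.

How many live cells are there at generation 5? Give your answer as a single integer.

Answer: 15

Derivation:
Simulating step by step:
Generation 0 (given above): 20 live cells
Generation 1: 15 live cells
......
...###
....##
.....#
...##.
#..#..
##.##.
......
....#.
......
Generation 2: 17 live cells
....#.
...#.#
...#..
...#.#
...##.
##....
#####.
...##.
......
......
Generation 3: 14 live cells
....#.
...#..
..##..
..##..
..###.
#.....
#...#.
.#..#.
......
......
Generation 4: 12 live cells
......
..###.
....#.
.#....
.##.#.
.#..#.
##....
......
......
......
Generation 5: 15 live cells
...#..
...##.
..#.#.
.###..
####..
...#..
##....
......
......
......
Population at generation 5: 15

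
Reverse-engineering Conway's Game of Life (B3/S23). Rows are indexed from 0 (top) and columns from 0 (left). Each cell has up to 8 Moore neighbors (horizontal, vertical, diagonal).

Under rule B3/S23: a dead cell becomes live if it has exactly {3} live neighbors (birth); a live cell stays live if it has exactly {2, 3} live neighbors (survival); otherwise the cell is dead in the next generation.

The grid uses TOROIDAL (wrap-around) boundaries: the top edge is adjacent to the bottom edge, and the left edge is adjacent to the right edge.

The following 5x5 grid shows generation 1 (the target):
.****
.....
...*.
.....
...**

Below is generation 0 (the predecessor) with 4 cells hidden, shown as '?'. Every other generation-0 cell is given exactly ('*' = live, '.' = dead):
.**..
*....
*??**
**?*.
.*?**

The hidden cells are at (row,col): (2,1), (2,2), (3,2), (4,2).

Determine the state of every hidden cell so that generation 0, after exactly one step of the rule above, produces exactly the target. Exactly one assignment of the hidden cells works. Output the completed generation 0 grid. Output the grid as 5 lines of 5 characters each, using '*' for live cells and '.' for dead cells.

Answer: .**..
*....
*****
**.*.
.*.**

Derivation:
Hidden generation-0 cells (in order): (2,1), (2,2), (3,2), (4,2).
A hidden cell only influences target cells in its own 3x3 neighborhood. Try each of the 2^4 = 16 assignments, step the completed generation 0 forward once under B3/S23, and compare with the target:
  (2,1)=. (2,2)=. (3,2)=. (4,2)=. -> step gives (1,0)='*' but target has '.' -> reject
  (2,1)=. (2,2)=. (3,2)=. (4,2)=* -> step gives (0,1)='.' but target has '*' -> reject
  (2,1)=. (2,2)=. (3,2)=* (4,2)=. -> step gives (1,0)='*' but target has '.' -> reject
  (2,1)=. (2,2)=. (3,2)=* (4,2)=* -> step gives (0,1)='.' but target has '*' -> reject
  (2,1)=. (2,2)=* (3,2)=. (4,2)=. -> step gives (1,0)='*' but target has '.' -> reject
  (2,1)=. (2,2)=* (3,2)=. (4,2)=* -> step gives (0,1)='.' but target has '*' -> reject
  (2,1)=. (2,2)=* (3,2)=* (4,2)=. -> step gives (1,0)='*' but target has '.' -> reject
  (2,1)=. (2,2)=* (3,2)=* (4,2)=* -> step gives (0,1)='.' but target has '*' -> reject
  (2,1)=* (2,2)=. (3,2)=. (4,2)=. -> step gives (1,3)='*' but target has '.' -> reject
  (2,1)=* (2,2)=. (3,2)=. (4,2)=* -> step gives (0,1)='.' but target has '*' -> reject
  (2,1)=* (2,2)=. (3,2)=* (4,2)=. -> step gives (1,3)='*' but target has '.' -> reject
  (2,1)=* (2,2)=. (3,2)=* (4,2)=* -> step gives (0,1)='.' but target has '*' -> reject
  (2,1)=* (2,2)=* (3,2)=. (4,2)=. -> step reproduces the target at every cell -> ACCEPT
  (2,1)=* (2,2)=* (3,2)=. (4,2)=* -> step gives (0,1)='.' but target has '*' -> reject
  (2,1)=* (2,2)=* (3,2)=* (4,2)=. -> step gives (2,3)='.' but target has '*' -> reject
  (2,1)=* (2,2)=* (3,2)=* (4,2)=* -> step gives (0,1)='.' but target has '*' -> reject
Unique solution: (2,1)=live, (2,2)=live, (3,2)=dead, (4,2)=dead.
Check: live-neighbor counts of every cell in the completed generation 0:
43333
46544
55435
65757
54633
Applying B3/S23 to generation 0 with these counts gives:
.****
.....
...*.
.....
...**
which matches the target exactly.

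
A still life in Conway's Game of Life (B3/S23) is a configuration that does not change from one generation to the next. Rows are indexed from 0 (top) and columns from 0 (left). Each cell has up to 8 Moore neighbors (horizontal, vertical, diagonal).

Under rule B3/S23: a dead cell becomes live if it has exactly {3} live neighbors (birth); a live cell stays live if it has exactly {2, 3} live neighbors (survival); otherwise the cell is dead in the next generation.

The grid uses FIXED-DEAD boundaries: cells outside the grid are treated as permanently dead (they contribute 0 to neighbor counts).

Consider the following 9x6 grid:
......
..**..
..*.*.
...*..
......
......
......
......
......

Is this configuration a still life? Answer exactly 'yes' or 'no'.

Answer: yes

Derivation:
Compute generation 1 and compare to generation 0 (given above):
Generation 1:
......
..**..
..*.*.
...*..
......
......
......
......
......
The grids are IDENTICAL -> still life.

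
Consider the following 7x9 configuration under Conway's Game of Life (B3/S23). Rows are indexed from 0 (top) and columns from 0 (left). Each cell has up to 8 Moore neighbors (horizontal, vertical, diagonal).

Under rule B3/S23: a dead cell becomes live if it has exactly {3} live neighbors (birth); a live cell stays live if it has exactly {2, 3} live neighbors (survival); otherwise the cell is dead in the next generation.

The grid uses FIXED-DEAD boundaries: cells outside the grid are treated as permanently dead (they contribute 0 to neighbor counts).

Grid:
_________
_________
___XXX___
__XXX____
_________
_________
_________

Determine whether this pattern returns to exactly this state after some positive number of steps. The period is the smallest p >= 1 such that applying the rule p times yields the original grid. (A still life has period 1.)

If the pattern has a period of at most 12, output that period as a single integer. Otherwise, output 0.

Answer: 2

Derivation:
Simulating and comparing each generation to the original:
Gen 0 (original, given above): 6 live cells
Gen 1: 6 live cells, differs from original
Gen 2: 6 live cells, MATCHES original -> period = 2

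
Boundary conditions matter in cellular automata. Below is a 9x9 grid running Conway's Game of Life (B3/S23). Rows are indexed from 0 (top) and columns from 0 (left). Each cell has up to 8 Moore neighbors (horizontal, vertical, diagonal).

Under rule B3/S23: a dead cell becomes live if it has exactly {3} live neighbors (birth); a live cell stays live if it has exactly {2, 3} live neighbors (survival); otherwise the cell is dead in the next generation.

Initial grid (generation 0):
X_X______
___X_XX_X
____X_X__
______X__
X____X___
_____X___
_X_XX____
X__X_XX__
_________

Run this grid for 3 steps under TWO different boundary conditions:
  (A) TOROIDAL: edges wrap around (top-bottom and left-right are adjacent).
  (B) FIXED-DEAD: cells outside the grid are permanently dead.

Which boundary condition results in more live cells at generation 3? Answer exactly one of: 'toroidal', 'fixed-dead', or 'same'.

Under TOROIDAL boundary, generation 3:
____X_XX_
______XX_
___XX____
____X_XX_
____X__X_
___X_____
__X___X__
_X__XX___
__X______
Population = 19

Under FIXED-DEAD boundary, generation 3:
___XX_XX_
______XX_
___XX____
____X_XX_
____X__X_
___X_____
__X___X__
__X_XX___
___X_____
Population = 20

Comparison: toroidal=19, fixed-dead=20 -> fixed-dead

Answer: fixed-dead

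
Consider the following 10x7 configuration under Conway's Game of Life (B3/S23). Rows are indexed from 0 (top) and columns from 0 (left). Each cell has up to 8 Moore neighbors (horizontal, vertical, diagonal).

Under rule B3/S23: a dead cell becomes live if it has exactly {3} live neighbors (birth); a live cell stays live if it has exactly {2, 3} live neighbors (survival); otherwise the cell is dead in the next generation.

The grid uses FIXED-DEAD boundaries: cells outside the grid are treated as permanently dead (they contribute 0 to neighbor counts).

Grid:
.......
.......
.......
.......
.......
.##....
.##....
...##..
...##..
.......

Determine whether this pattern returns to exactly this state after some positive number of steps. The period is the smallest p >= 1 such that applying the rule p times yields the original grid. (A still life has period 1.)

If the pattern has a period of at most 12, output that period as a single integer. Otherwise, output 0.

Answer: 2

Derivation:
Simulating and comparing each generation to the original:
Gen 0 (original, given above): 8 live cells
Gen 1: 6 live cells, differs from original
Gen 2: 8 live cells, MATCHES original -> period = 2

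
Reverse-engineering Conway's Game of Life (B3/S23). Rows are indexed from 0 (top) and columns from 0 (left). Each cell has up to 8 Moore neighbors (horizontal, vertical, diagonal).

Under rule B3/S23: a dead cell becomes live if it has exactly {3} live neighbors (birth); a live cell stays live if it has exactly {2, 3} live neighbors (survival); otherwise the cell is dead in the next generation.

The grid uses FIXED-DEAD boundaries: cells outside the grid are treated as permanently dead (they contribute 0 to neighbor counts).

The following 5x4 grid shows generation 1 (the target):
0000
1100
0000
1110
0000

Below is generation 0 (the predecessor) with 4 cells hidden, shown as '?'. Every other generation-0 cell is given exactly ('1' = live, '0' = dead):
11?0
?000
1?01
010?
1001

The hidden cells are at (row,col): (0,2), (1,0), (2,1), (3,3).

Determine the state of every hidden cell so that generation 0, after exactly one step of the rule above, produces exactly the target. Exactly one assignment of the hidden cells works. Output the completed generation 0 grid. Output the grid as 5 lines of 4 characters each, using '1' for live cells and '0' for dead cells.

Hidden generation-0 cells (in order): (0,2), (1,0), (2,1), (3,3).
A hidden cell only influences target cells in its own 3x3 neighborhood. Try each of the 2^4 = 16 assignments, step the completed generation 0 forward once under B3/S23, and compare with the target:
  (0,2)=0 (1,0)=0 (2,1)=0 (3,3)=0 -> step reproduces the target at every cell -> ACCEPT
  (0,2)=0 (1,0)=0 (2,1)=0 (3,3)=1 -> step gives (2,2)='1' but target has '0' -> reject
  (0,2)=0 (1,0)=0 (2,1)=1 (3,3)=0 -> step gives (1,0)='0' but target has '1' -> reject
  (0,2)=0 (1,0)=0 (2,1)=1 (3,3)=1 -> step gives (1,0)='0' but target has '1' -> reject
  (0,2)=0 (1,0)=1 (2,1)=0 (3,3)=0 -> step gives (0,0)='1' but target has '0' -> reject
  (0,2)=0 (1,0)=1 (2,1)=0 (3,3)=1 -> step gives (0,0)='1' but target has '0' -> reject
  (0,2)=0 (1,0)=1 (2,1)=1 (3,3)=0 -> step gives (0,0)='1' but target has '0' -> reject
  (0,2)=0 (1,0)=1 (2,1)=1 (3,3)=1 -> step gives (0,0)='1' but target has '0' -> reject
  (0,2)=1 (1,0)=0 (2,1)=0 (3,3)=0 -> step gives (0,1)='1' but target has '0' -> reject
  (0,2)=1 (1,0)=0 (2,1)=0 (3,3)=1 -> step gives (0,1)='1' but target has '0' -> reject
  (0,2)=1 (1,0)=0 (2,1)=1 (3,3)=0 -> step gives (0,1)='1' but target has '0' -> reject
  (0,2)=1 (1,0)=0 (2,1)=1 (3,3)=1 -> step gives (0,1)='1' but target has '0' -> reject
  (0,2)=1 (1,0)=1 (2,1)=0 (3,3)=0 -> step gives (0,0)='1' but target has '0' -> reject
  (0,2)=1 (1,0)=1 (2,1)=0 (3,3)=1 -> step gives (0,0)='1' but target has '0' -> reject
  (0,2)=1 (1,0)=1 (2,1)=1 (3,3)=0 -> step gives (0,0)='1' but target has '0' -> reject
  (0,2)=1 (1,0)=1 (2,1)=1 (3,3)=1 -> step gives (0,0)='1' but target has '0' -> reject
Unique solution: (0,2)=dead, (1,0)=dead, (2,1)=dead, (3,3)=dead.
Check: live-neighbor counts of every cell in the completed generation 0:
1110
3321
1220
3232
1220
Applying B3/S23 to generation 0 with these counts gives:
0000
1100
0000
1110
0000
which matches the target exactly.

Answer: 1100
0000
1001
0100
1001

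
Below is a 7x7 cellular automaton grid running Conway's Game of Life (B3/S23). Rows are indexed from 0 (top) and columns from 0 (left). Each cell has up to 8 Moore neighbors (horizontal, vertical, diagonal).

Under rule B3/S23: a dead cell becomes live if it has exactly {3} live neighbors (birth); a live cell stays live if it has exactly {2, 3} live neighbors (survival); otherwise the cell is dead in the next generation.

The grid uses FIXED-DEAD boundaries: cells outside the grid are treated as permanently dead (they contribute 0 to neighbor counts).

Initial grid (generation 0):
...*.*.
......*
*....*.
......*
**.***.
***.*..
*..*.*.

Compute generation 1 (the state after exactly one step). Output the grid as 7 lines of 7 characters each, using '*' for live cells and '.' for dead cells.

Answer: .......
....***
.....**
**....*
*..***.
.......
*.***..

Derivation:
Simulating step by step:
Generation 0 (given above): 18 live cells
Generation 1: 16 live cells
(generation 1 grid is the final answer)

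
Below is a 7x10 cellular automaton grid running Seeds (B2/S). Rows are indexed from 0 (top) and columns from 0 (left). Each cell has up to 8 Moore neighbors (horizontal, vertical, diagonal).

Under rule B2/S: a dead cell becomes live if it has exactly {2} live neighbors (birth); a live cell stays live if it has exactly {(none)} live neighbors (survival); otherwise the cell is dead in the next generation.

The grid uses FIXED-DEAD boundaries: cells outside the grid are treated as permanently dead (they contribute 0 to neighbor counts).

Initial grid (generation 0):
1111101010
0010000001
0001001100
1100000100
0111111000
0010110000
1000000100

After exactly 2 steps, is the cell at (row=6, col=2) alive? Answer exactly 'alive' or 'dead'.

Simulating step by step:
Generation 0 (given above): 26 live cells
Generation 1: 14 live cells
0000010101
1000000000
1000000000
0000000010
0000000100
1000000100
0101111000
Generation 2: 15 live cells
0000001010
0100001010
0100000000
0000000100
0000001000
0111000010
1010000100

Cell (6,2) at generation 2: 1 -> alive

Answer: alive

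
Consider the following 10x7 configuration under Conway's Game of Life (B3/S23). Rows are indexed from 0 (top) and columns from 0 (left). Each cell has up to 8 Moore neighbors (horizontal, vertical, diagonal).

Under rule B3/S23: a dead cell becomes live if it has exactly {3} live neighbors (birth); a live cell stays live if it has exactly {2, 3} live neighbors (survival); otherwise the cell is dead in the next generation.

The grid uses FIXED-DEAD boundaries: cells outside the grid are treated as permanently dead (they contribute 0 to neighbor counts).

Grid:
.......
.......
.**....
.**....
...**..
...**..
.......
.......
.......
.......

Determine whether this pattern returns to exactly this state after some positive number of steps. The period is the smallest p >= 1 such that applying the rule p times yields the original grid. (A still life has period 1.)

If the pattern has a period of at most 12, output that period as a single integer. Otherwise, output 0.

Simulating and comparing each generation to the original:
Gen 0 (original, given above): 8 live cells
Gen 1: 6 live cells, differs from original
Gen 2: 8 live cells, MATCHES original -> period = 2

Answer: 2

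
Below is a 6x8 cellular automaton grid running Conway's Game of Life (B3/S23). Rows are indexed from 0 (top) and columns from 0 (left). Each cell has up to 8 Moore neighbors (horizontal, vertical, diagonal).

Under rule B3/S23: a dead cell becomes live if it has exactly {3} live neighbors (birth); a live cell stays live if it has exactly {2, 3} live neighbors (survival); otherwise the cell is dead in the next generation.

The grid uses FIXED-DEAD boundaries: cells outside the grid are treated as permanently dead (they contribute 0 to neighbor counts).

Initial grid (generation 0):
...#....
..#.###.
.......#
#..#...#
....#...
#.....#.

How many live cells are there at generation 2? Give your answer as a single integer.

Simulating step by step:
Generation 0 (given above): 12 live cells
Generation 1: 11 live cells
...###..
...####.
...###.#
........
........
........
Generation 2: 5 live cells
...#..#.
..#.....
...#....
....#...
........
........
Population at generation 2: 5

Answer: 5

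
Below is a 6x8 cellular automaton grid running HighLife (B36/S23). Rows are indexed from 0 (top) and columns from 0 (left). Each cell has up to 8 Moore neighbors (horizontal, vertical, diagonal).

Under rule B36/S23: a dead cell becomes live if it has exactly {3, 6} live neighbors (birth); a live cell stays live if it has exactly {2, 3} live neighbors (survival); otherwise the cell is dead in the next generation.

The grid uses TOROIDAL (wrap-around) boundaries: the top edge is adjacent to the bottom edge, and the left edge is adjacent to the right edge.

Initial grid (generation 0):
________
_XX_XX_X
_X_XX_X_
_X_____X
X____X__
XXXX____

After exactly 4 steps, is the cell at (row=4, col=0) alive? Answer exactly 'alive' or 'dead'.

Simulating step by step:
Generation 0 (given above): 17 live cells
Generation 1: 22 live cells
____X___
XXX_XXX_
_X_XX_XX
_XX_XXXX
_______X
XXX_____
Generation 2: 17 live cells
_X__X__X
XXX___X_
X_X_____
_XX_X___
___X_X_X
XX______
Generation 3: 17 live cells
X______X
__XX____
X______X
XXX_X___
___XX___
_XX_X_XX
Generation 4: 19 live cells
X_____XX
_X______
X______X
XXX_X__X
____X__X
_XX_XXXX

Cell (4,0) at generation 4: 0 -> dead

Answer: dead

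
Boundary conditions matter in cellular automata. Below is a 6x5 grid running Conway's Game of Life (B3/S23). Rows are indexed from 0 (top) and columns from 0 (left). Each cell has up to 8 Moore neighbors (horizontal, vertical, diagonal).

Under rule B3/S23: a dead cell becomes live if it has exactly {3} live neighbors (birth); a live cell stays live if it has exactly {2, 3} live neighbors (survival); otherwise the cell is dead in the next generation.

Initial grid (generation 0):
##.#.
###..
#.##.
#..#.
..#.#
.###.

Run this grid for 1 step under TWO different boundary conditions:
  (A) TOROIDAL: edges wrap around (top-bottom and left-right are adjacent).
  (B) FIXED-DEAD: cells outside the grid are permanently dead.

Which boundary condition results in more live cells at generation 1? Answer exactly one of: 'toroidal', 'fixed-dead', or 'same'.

Under TOROIDAL boundary, generation 1:
...#.
.....
#..#.
#....
#...#
.....
Population = 6

Under FIXED-DEAD boundary, generation 1:
#....
.....
#..#.
....#
....#
.###.
Population = 8

Comparison: toroidal=6, fixed-dead=8 -> fixed-dead

Answer: fixed-dead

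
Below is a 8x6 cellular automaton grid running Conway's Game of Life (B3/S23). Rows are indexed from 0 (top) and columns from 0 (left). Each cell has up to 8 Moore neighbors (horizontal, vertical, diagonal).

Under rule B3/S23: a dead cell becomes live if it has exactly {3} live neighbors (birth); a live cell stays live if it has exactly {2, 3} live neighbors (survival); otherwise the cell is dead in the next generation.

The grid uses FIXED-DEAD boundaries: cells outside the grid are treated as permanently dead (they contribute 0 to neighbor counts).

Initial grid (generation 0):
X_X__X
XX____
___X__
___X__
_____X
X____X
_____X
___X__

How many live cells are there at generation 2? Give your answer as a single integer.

Simulating step by step:
Generation 0 (given above): 12 live cells
Generation 1: 10 live cells
X_____
XXX___
__X___
____X_
____X_
____XX
____X_
______
Generation 2: 13 live cells
X_____
X_X___
__XX__
___X__
___XX_
___XXX
____XX
______
Population at generation 2: 13

Answer: 13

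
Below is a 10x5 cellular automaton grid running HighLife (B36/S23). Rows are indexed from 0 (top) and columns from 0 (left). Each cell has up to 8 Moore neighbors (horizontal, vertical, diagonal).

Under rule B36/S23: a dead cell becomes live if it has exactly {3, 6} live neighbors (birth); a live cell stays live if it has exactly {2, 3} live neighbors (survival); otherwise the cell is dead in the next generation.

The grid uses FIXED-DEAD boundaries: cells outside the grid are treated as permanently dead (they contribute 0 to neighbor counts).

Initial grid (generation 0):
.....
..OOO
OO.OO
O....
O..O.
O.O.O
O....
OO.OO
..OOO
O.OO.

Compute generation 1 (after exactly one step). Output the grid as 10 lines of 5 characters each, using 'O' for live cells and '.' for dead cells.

Simulating step by step:
Generation 0 (given above): 24 live cells
Generation 1: 25 live cells
(generation 1 grid is the final answer)

Answer: ...O.
.OO.O
OO..O
O.OOO
O..O.
O..O.
O.O.O
OO..O
O....
.OO.O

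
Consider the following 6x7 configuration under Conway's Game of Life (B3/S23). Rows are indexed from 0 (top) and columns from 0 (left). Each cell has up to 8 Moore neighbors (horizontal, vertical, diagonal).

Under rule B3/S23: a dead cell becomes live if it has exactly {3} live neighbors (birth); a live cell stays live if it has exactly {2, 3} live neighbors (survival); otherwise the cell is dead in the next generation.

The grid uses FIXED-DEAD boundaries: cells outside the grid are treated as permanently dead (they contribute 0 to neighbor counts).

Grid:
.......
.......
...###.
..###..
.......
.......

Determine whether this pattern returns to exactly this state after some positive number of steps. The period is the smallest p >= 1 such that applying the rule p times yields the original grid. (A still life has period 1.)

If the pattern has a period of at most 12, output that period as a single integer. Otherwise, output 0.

Simulating and comparing each generation to the original:
Gen 0 (original, given above): 6 live cells
Gen 1: 6 live cells, differs from original
Gen 2: 6 live cells, MATCHES original -> period = 2

Answer: 2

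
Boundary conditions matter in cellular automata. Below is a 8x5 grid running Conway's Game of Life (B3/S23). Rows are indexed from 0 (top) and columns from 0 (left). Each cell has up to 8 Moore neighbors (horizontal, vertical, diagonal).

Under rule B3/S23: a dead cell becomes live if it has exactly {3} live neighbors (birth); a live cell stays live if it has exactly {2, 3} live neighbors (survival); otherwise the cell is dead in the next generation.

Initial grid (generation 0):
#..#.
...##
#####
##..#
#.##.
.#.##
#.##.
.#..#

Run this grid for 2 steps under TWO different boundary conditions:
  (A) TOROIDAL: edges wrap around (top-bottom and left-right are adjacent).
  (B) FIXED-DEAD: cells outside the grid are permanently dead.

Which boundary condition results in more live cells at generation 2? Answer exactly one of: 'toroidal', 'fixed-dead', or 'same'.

Under TOROIDAL boundary, generation 2:
.##..
.....
.....
.....
.....
.....
.....
.##..
Population = 4

Under FIXED-DEAD boundary, generation 2:
.....
.....
.....
.....
.....
##...
#.##.
.##..
Population = 7

Comparison: toroidal=4, fixed-dead=7 -> fixed-dead

Answer: fixed-dead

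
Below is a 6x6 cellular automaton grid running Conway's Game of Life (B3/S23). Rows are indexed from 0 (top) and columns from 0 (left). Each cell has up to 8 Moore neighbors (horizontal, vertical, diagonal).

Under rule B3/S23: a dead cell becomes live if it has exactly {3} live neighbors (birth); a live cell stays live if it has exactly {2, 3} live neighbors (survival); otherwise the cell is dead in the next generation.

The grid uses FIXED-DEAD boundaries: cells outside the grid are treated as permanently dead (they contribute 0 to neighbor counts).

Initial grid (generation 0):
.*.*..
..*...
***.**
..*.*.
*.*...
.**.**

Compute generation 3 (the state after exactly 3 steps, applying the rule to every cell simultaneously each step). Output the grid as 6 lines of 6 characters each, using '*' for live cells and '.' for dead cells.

Answer: ......
......
......
......
.*..*.
..***.

Derivation:
Simulating step by step:
Generation 0 (given above): 16 live cells
Generation 1: 16 live cells
..*...
*...*.
..*.**
*.*.**
..*.**
.***..
Generation 2: 9 live cells
......
.*..**
......
..*...
.....*
.****.
Generation 3: 5 live cells
(generation 3 grid is the final answer)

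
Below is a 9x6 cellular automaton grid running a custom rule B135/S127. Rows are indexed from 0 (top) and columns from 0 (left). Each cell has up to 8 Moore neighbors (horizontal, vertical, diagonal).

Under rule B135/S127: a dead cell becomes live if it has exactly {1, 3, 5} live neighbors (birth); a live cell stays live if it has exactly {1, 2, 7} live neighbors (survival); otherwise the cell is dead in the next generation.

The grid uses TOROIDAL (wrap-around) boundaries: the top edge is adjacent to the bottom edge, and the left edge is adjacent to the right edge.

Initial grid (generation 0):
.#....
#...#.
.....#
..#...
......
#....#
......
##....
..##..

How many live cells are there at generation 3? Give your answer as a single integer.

Simulating step by step:
Generation 0 (given above): 11 live cells
Generation 1: 35 live cells
.###..
#.####
..#..#
##.###
..###.
##..##
.##.##
###.##
#..###
Generation 2: 9 live cells
#.....
.#....
.#....
..#...
.#....
..#...
...#.#
.....#
......
Generation 3: 27 live cells
#.#..#
##...#
.###..
.###..
###...
..#..#
.#.###
..####
.#..#.
Population at generation 3: 27

Answer: 27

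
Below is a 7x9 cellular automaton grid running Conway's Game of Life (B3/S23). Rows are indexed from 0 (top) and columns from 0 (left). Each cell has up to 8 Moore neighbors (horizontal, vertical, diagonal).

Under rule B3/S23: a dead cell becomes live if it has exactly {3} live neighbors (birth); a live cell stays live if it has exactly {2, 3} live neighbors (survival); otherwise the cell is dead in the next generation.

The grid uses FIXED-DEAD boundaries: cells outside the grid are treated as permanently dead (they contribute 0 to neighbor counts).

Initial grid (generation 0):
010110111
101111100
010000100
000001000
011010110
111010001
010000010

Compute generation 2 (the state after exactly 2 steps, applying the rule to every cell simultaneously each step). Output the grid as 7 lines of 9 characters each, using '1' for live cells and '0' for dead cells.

Simulating step by step:
Generation 0 (given above): 27 live cells
Generation 1: 24 live cells
010000110
100000000
011100100
011001010
101010110
100001101
111000000
Generation 2: 22 live cells
(generation 2 grid is the final answer)

Answer: 000000000
100000110
100100100
100011010
101110001
101101100
110000000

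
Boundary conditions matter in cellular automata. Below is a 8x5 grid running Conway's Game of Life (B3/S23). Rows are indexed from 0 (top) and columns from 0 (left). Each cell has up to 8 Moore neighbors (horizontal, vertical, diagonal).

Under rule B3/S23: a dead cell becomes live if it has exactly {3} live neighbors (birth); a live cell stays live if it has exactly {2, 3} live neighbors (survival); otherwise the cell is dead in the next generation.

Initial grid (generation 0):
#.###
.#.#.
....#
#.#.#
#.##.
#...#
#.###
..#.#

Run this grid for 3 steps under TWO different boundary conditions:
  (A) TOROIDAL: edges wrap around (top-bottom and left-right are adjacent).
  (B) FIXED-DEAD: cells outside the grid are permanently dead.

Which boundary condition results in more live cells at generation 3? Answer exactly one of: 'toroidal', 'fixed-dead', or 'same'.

Under TOROIDAL boundary, generation 3:
.....
.###.
...#.
..##.
.#...
.....
.....
.....
Population = 7

Under FIXED-DEAD boundary, generation 3:
.###.
#....
.##..
.##..
....#
....#
.##..
.###.
Population = 15

Comparison: toroidal=7, fixed-dead=15 -> fixed-dead

Answer: fixed-dead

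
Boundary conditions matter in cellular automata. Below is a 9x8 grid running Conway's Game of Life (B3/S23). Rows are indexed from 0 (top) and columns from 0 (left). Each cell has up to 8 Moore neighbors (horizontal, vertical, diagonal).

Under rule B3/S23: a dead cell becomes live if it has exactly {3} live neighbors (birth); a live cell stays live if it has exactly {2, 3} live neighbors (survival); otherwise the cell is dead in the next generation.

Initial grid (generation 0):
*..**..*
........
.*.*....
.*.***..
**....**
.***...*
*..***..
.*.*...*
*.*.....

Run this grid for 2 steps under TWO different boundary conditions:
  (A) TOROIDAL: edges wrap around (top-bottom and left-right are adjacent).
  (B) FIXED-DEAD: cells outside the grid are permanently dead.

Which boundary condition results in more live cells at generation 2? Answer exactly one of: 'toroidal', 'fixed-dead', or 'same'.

Under TOROIDAL boundary, generation 2:
*......*
*...*..*
**....**
*.**...*
*.**...*
....**..
*.*.*.**
*.**..**
....*..*
Population = 31

Under FIXED-DEAD boundary, generation 2:
...*....
..***...
........
..**...*
..**...*
....**.*
***.*.*.
*.......
***.....
Population = 22

Comparison: toroidal=31, fixed-dead=22 -> toroidal

Answer: toroidal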